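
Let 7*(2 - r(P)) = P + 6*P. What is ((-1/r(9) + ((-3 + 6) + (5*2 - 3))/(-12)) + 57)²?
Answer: 5593225/1764 ≈ 3170.8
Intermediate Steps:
r(P) = 2 - P (r(P) = 2 - (P + 6*P)/7 = 2 - P)
((-1/r(9) + ((-3 + 6) + (5*2 - 3))/(-12)) + 57)² = ((-1/(2 - 1*9) + ((-3 + 6) + (5*2 - 3))/(-12)) + 57)² = ((-1/(2 - 9) + (3 + (10 - 3))*(-1/12)) + 57)² = ((-1/(-7) + (3 + 7)*(-1/12)) + 57)² = ((-1*(-⅐) + 10*(-1/12)) + 57)² = ((⅐ - ⅚) + 57)² = (-29/42 + 57)² = (2365/42)² = 5593225/1764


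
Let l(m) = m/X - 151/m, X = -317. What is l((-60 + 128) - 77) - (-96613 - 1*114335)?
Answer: 601882592/2853 ≈ 2.1096e+5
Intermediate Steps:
l(m) = -151/m - m/317 (l(m) = m/(-317) - 151/m = m*(-1/317) - 151/m = -m/317 - 151/m = -151/m - m/317)
l((-60 + 128) - 77) - (-96613 - 1*114335) = (-151/((-60 + 128) - 77) - ((-60 + 128) - 77)/317) - (-96613 - 1*114335) = (-151/(68 - 77) - (68 - 77)/317) - (-96613 - 114335) = (-151/(-9) - 1/317*(-9)) - 1*(-210948) = (-151*(-⅑) + 9/317) + 210948 = (151/9 + 9/317) + 210948 = 47948/2853 + 210948 = 601882592/2853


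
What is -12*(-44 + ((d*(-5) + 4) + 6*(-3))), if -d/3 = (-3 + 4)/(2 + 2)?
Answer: 651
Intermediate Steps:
d = -¾ (d = -3*(-3 + 4)/(2 + 2) = -3/4 = -3*¼ = -¾ ≈ -0.75000)
-12*(-44 + ((d*(-5) + 4) + 6*(-3))) = -12*(-44 + ((-¾*(-5) + 4) + 6*(-3))) = -12*(-44 + ((15/4 + 4) - 18)) = -12*(-44 + (31/4 - 18)) = -12*(-44 - 41/4) = -12*(-217/4) = 651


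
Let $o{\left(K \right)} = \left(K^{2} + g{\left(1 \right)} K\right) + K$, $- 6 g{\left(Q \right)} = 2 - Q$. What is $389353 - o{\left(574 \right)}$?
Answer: $\frac{178196}{3} \approx 59399.0$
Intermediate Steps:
$g{\left(Q \right)} = - \frac{1}{3} + \frac{Q}{6}$ ($g{\left(Q \right)} = - \frac{2 - Q}{6} = - \frac{1}{3} + \frac{Q}{6}$)
$o{\left(K \right)} = K^{2} + \frac{5 K}{6}$ ($o{\left(K \right)} = \left(K^{2} + \left(- \frac{1}{3} + \frac{1}{6} \cdot 1\right) K\right) + K = \left(K^{2} + \left(- \frac{1}{3} + \frac{1}{6}\right) K\right) + K = \left(K^{2} - \frac{K}{6}\right) + K = K^{2} + \frac{5 K}{6}$)
$389353 - o{\left(574 \right)} = 389353 - \frac{1}{6} \cdot 574 \left(5 + 6 \cdot 574\right) = 389353 - \frac{1}{6} \cdot 574 \left(5 + 3444\right) = 389353 - \frac{1}{6} \cdot 574 \cdot 3449 = 389353 - \frac{989863}{3} = \frac{178196}{3}$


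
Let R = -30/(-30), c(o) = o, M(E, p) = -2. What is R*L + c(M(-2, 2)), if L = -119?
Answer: -121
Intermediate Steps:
R = 1 (R = -30*(-1/30) = 1)
R*L + c(M(-2, 2)) = 1*(-119) - 2 = -119 - 2 = -121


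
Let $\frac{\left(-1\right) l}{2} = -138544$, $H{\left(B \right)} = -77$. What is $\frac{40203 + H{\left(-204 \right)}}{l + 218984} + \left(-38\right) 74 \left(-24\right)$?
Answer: $\frac{16739473631}{248036} \approx 67488.0$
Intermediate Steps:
$l = 277088$ ($l = \left(-2\right) \left(-138544\right) = 277088$)
$\frac{40203 + H{\left(-204 \right)}}{l + 218984} + \left(-38\right) 74 \left(-24\right) = \frac{40203 - 77}{277088 + 218984} + \left(-38\right) 74 \left(-24\right) = \frac{40126}{496072} - -67488 = 40126 \cdot \frac{1}{496072} + 67488 = \frac{20063}{248036} + 67488 = \frac{16739473631}{248036}$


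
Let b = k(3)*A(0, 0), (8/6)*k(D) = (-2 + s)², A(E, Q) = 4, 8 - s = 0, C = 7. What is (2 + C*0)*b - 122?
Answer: 94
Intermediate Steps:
s = 8 (s = 8 - 1*0 = 8 + 0 = 8)
k(D) = 27 (k(D) = 3*(-2 + 8)²/4 = (¾)*6² = (¾)*36 = 27)
b = 108 (b = 27*4 = 108)
(2 + C*0)*b - 122 = (2 + 7*0)*108 - 122 = (2 + 0)*108 - 122 = 2*108 - 122 = 216 - 122 = 94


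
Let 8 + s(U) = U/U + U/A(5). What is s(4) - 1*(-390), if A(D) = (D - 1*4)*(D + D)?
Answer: 1917/5 ≈ 383.40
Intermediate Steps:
A(D) = 2*D*(-4 + D) (A(D) = (D - 4)*(2*D) = (-4 + D)*(2*D) = 2*D*(-4 + D))
s(U) = -7 + U/10 (s(U) = -8 + (U/U + U/((2*5*(-4 + 5)))) = -8 + (1 + U/((2*5*1))) = -8 + (1 + U/10) = -7 + U/10)
s(4) - 1*(-390) = (-7 + (1/10)*4) - 1*(-390) = (-7 + 2/5) + 390 = -33/5 + 390 = 1917/5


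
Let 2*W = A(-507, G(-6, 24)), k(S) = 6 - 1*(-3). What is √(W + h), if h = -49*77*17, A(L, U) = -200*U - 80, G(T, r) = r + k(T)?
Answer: I*√67481 ≈ 259.77*I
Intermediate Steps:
k(S) = 9 (k(S) = 6 + 3 = 9)
G(T, r) = 9 + r (G(T, r) = r + 9 = 9 + r)
A(L, U) = -80 - 200*U
W = -3340 (W = (-80 - 200*(9 + 24))/2 = (-80 - 200*33)/2 = (-80 - 6600)/2 = (½)*(-6680) = -3340)
h = -64141 (h = -3773*17 = -64141)
√(W + h) = √(-3340 - 64141) = √(-67481) = I*√67481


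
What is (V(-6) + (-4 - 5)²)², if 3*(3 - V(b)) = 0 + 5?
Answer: 61009/9 ≈ 6778.8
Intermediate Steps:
V(b) = 4/3 (V(b) = 3 - (0 + 5)/3 = 3 - ⅓*5 = 3 - 5/3 = 4/3)
(V(-6) + (-4 - 5)²)² = (4/3 + (-4 - 5)²)² = (4/3 + (-9)²)² = (4/3 + 81)² = (247/3)² = 61009/9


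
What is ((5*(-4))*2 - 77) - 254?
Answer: -371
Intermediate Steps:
((5*(-4))*2 - 77) - 254 = (-20*2 - 77) - 254 = (-40 - 77) - 254 = -117 - 254 = -371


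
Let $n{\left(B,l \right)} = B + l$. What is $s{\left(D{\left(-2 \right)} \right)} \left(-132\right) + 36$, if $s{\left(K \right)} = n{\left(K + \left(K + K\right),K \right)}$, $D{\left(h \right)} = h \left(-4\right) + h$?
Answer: $-3132$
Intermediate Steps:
$D{\left(h \right)} = - 3 h$ ($D{\left(h \right)} = - 4 h + h = - 3 h$)
$s{\left(K \right)} = 4 K$ ($s{\left(K \right)} = \left(K + \left(K + K\right)\right) + K = \left(K + 2 K\right) + K = 3 K + K = 4 K$)
$s{\left(D{\left(-2 \right)} \right)} \left(-132\right) + 36 = 4 \left(\left(-3\right) \left(-2\right)\right) \left(-132\right) + 36 = 4 \cdot 6 \left(-132\right) + 36 = 24 \left(-132\right) + 36 = -3168 + 36 = -3132$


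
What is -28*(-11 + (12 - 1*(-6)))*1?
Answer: -196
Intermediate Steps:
-28*(-11 + (12 - 1*(-6)))*1 = -28*(-11 + (12 + 6))*1 = -28*(-11 + 18)*1 = -28*7*1 = -196*1 = -196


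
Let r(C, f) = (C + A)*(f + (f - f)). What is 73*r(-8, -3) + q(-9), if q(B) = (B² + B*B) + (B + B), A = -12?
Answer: 4524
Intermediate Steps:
r(C, f) = f*(-12 + C) (r(C, f) = (C - 12)*(f + (f - f)) = (-12 + C)*(f + 0) = (-12 + C)*f = f*(-12 + C))
q(B) = 2*B + 2*B² (q(B) = (B² + B²) + 2*B = 2*B² + 2*B = 2*B + 2*B²)
73*r(-8, -3) + q(-9) = 73*(-3*(-12 - 8)) + 2*(-9)*(1 - 9) = 73*(-3*(-20)) + 2*(-9)*(-8) = 73*60 + 144 = 4380 + 144 = 4524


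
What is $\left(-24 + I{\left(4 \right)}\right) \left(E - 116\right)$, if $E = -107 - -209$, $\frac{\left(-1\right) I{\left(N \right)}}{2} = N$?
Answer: $448$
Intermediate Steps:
$I{\left(N \right)} = - 2 N$
$E = 102$ ($E = -107 + 209 = 102$)
$\left(-24 + I{\left(4 \right)}\right) \left(E - 116\right) = \left(-24 - 8\right) \left(102 - 116\right) = \left(-24 - 8\right) \left(-14\right) = \left(-32\right) \left(-14\right) = 448$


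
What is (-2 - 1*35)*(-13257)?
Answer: 490509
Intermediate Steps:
(-2 - 1*35)*(-13257) = (-2 - 35)*(-13257) = -37*(-13257) = 490509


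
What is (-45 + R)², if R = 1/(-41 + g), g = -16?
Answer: 6584356/3249 ≈ 2026.6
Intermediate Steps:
R = -1/57 (R = 1/(-41 - 16) = 1/(-57) = -1/57 ≈ -0.017544)
(-45 + R)² = (-45 - 1/57)² = (-2566/57)² = 6584356/3249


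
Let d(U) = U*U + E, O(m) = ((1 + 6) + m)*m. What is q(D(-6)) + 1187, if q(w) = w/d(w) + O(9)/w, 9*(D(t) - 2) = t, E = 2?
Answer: 22021/17 ≈ 1295.4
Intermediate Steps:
D(t) = 2 + t/9
O(m) = m*(7 + m) (O(m) = (7 + m)*m = m*(7 + m))
d(U) = 2 + U**2 (d(U) = U*U + 2 = U**2 + 2 = 2 + U**2)
q(w) = 144/w + w/(2 + w**2) (q(w) = w/(2 + w**2) + (9*(7 + 9))/w = w/(2 + w**2) + (9*16)/w = w/(2 + w**2) + 144/w = 144/w + w/(2 + w**2))
q(D(-6)) + 1187 = (288 + 145*(2 + (1/9)*(-6))**2)/((2 + (1/9)*(-6))*(2 + (2 + (1/9)*(-6))**2)) + 1187 = (288 + 145*(2 - 2/3)**2)/((2 - 2/3)*(2 + (2 - 2/3)**2)) + 1187 = (288 + 145*(4/3)**2)/((4/3)*(2 + (4/3)**2)) + 1187 = 3*(288 + 145*(16/9))/(4*(2 + 16/9)) + 1187 = 3*(288 + 2320/9)/(4*(34/9)) + 1187 = (3/4)*(9/34)*(4912/9) + 1187 = 1842/17 + 1187 = 22021/17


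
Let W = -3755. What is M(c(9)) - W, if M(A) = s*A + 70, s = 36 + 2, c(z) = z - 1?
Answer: 4129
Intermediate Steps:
c(z) = -1 + z
s = 38
M(A) = 70 + 38*A (M(A) = 38*A + 70 = 70 + 38*A)
M(c(9)) - W = (70 + 38*(-1 + 9)) - 1*(-3755) = (70 + 38*8) + 3755 = (70 + 304) + 3755 = 374 + 3755 = 4129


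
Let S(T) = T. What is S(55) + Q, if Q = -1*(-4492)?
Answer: 4547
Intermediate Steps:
Q = 4492
S(55) + Q = 55 + 4492 = 4547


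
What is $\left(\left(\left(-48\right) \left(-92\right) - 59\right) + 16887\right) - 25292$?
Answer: $-4048$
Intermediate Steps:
$\left(\left(\left(-48\right) \left(-92\right) - 59\right) + 16887\right) - 25292 = \left(\left(4416 - 59\right) + 16887\right) - 25292 = \left(4357 + 16887\right) - 25292 = 21244 - 25292 = -4048$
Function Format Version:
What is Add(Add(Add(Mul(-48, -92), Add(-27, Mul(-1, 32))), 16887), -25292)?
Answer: -4048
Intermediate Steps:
Add(Add(Add(Mul(-48, -92), Add(-27, Mul(-1, 32))), 16887), -25292) = Add(Add(Add(4416, Add(-27, -32)), 16887), -25292) = Add(Add(Add(4416, -59), 16887), -25292) = Add(Add(4357, 16887), -25292) = Add(21244, -25292) = -4048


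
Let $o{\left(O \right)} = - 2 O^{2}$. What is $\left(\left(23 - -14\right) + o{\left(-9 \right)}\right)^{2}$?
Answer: $15625$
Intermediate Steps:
$\left(\left(23 - -14\right) + o{\left(-9 \right)}\right)^{2} = \left(\left(23 - -14\right) - 2 \left(-9\right)^{2}\right)^{2} = \left(\left(23 + 14\right) - 162\right)^{2} = \left(37 - 162\right)^{2} = \left(-125\right)^{2} = 15625$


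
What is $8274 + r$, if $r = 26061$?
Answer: $34335$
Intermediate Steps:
$8274 + r = 8274 + 26061 = 34335$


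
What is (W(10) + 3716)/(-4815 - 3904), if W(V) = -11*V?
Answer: -3606/8719 ≈ -0.41358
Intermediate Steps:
(W(10) + 3716)/(-4815 - 3904) = (-11*10 + 3716)/(-4815 - 3904) = (-110 + 3716)/(-8719) = 3606*(-1/8719) = -3606/8719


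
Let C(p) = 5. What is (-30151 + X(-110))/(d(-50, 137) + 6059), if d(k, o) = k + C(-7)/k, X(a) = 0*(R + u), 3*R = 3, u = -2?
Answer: -301510/60089 ≈ -5.0177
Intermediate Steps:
R = 1 (R = (⅓)*3 = 1)
X(a) = 0 (X(a) = 0*(1 - 2) = 0*(-1) = 0)
d(k, o) = k + 5/k
(-30151 + X(-110))/(d(-50, 137) + 6059) = (-30151 + 0)/((-50 + 5/(-50)) + 6059) = -30151/((-50 + 5*(-1/50)) + 6059) = -30151/((-50 - ⅒) + 6059) = -30151/(-501/10 + 6059) = -30151/60089/10 = -30151*10/60089 = -301510/60089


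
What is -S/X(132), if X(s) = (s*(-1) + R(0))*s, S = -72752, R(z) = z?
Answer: -4547/1089 ≈ -4.1754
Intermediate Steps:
X(s) = -s² (X(s) = (s*(-1) + 0)*s = (-s + 0)*s = (-s)*s = -s²)
-S/X(132) = -(-72752)/((-1*132²)) = -(-72752)/((-1*17424)) = -(-72752)/(-17424) = -(-72752)*(-1)/17424 = -1*4547/1089 = -4547/1089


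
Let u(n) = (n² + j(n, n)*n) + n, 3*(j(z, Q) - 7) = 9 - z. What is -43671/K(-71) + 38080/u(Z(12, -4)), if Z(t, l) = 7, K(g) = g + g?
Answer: 4369977/6674 ≈ 654.78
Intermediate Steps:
K(g) = 2*g
j(z, Q) = 10 - z/3 (j(z, Q) = 7 + (9 - z)/3 = 7 + (3 - z/3) = 10 - z/3)
u(n) = n + n² + n*(10 - n/3) (u(n) = (n² + (10 - n/3)*n) + n = (n² + n*(10 - n/3)) + n = n + n² + n*(10 - n/3))
-43671/K(-71) + 38080/u(Z(12, -4)) = -43671/(2*(-71)) + 38080/(((⅓)*7*(33 + 2*7))) = -43671/(-142) + 38080/(((⅓)*7*(33 + 14))) = -43671*(-1/142) + 38080/(((⅓)*7*47)) = 43671/142 + 38080/(329/3) = 43671/142 + 38080*(3/329) = 43671/142 + 16320/47 = 4369977/6674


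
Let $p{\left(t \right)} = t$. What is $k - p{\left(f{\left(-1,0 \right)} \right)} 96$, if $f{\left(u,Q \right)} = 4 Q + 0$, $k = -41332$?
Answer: $-41332$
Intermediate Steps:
$f{\left(u,Q \right)} = 4 Q$
$k - p{\left(f{\left(-1,0 \right)} \right)} 96 = -41332 - 4 \cdot 0 \cdot 96 = -41332 - 0 \cdot 96 = -41332 - 0 = -41332 + 0 = -41332$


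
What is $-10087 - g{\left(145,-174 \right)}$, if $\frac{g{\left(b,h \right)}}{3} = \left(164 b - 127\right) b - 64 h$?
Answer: $-10332550$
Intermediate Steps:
$g{\left(b,h \right)} = - 192 h + 3 b \left(-127 + 164 b\right)$ ($g{\left(b,h \right)} = 3 \left(\left(164 b - 127\right) b - 64 h\right) = 3 \left(\left(-127 + 164 b\right) b - 64 h\right) = 3 \left(b \left(-127 + 164 b\right) - 64 h\right) = 3 \left(- 64 h + b \left(-127 + 164 b\right)\right) = - 192 h + 3 b \left(-127 + 164 b\right)$)
$-10087 - g{\left(145,-174 \right)} = -10087 - \left(\left(-381\right) 145 - -33408 + 492 \cdot 145^{2}\right) = -10087 - \left(-55245 + 33408 + 492 \cdot 21025\right) = -10087 - \left(-55245 + 33408 + 10344300\right) = -10087 - 10322463 = -10332550$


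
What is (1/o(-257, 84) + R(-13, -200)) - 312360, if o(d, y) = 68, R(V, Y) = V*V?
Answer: -21228987/68 ≈ -3.1219e+5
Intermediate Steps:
R(V, Y) = V²
(1/o(-257, 84) + R(-13, -200)) - 312360 = (1/68 + (-13)²) - 312360 = (1/68 + 169) - 312360 = 11493/68 - 312360 = -21228987/68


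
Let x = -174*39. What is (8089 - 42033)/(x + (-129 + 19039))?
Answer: -8486/3031 ≈ -2.7997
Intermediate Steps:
x = -6786
(8089 - 42033)/(x + (-129 + 19039)) = (8089 - 42033)/(-6786 + (-129 + 19039)) = -33944/(-6786 + 18910) = -33944/12124 = -33944*1/12124 = -8486/3031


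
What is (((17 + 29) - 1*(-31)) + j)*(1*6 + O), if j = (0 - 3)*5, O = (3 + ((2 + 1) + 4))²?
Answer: 6572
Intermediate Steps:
O = 100 (O = (3 + (3 + 4))² = (3 + 7)² = 10² = 100)
j = -15 (j = -3*5 = -15)
(((17 + 29) - 1*(-31)) + j)*(1*6 + O) = (((17 + 29) - 1*(-31)) - 15)*(1*6 + 100) = ((46 + 31) - 15)*(6 + 100) = (77 - 15)*106 = 62*106 = 6572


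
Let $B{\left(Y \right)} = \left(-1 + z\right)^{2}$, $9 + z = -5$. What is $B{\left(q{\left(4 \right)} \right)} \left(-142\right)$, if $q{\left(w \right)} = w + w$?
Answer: $-31950$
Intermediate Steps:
$q{\left(w \right)} = 2 w$
$z = -14$ ($z = -9 - 5 = -14$)
$B{\left(Y \right)} = 225$ ($B{\left(Y \right)} = \left(-1 - 14\right)^{2} = \left(-15\right)^{2} = 225$)
$B{\left(q{\left(4 \right)} \right)} \left(-142\right) = 225 \left(-142\right) = -31950$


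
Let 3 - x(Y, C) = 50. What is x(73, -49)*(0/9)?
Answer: 0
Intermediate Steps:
x(Y, C) = -47 (x(Y, C) = 3 - 1*50 = 3 - 50 = -47)
x(73, -49)*(0/9) = -0/9 = -47*0 = 0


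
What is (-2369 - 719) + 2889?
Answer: -199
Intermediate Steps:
(-2369 - 719) + 2889 = -3088 + 2889 = -199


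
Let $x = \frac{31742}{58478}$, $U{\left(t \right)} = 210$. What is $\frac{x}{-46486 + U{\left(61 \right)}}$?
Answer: $- \frac{15871}{1353063964} \approx -1.173 \cdot 10^{-5}$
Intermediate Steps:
$x = \frac{15871}{29239}$ ($x = 31742 \cdot \frac{1}{58478} = \frac{15871}{29239} \approx 0.5428$)
$\frac{x}{-46486 + U{\left(61 \right)}} = \frac{15871}{29239 \left(-46486 + 210\right)} = \frac{15871}{29239 \left(-46276\right)} = \frac{15871}{29239} \left(- \frac{1}{46276}\right) = - \frac{15871}{1353063964}$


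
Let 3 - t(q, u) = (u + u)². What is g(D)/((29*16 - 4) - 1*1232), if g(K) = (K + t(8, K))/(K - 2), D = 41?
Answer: 1670/7527 ≈ 0.22187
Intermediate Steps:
t(q, u) = 3 - 4*u² (t(q, u) = 3 - (u + u)² = 3 - (2*u)² = 3 - 4*u²)
g(K) = (3 + K - 4*K²)/(-2 + K) (g(K) = (K + (3 - 4*K²))/(K - 2) = (3 + K - 4*K²)/(-2 + K))
g(D)/((29*16 - 4) - 1*1232) = ((3 + 41 - 4*41²)/(-2 + 41))/((29*16 - 4) - 1*1232) = ((3 + 41 - 4*1681)/39)/((464 - 4) - 1232) = ((3 + 41 - 6724)/39)/(460 - 1232) = ((1/39)*(-6680))/(-772) = -6680/39*(-1/772) = 1670/7527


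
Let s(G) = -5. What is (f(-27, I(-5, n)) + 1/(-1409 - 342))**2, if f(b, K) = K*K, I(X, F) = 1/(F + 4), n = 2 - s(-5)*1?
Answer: 2656900/44889320641 ≈ 5.9188e-5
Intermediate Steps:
n = 7 (n = 2 - 1*(-5)*1 = 2 + 5*1 = 2 + 5 = 7)
I(X, F) = 1/(4 + F)
f(b, K) = K**2
(f(-27, I(-5, n)) + 1/(-1409 - 342))**2 = ((1/(4 + 7))**2 + 1/(-1409 - 342))**2 = ((1/11)**2 + 1/(-1751))**2 = ((1/11)**2 - 1/1751)**2 = (1/121 - 1/1751)**2 = (1630/211871)**2 = 2656900/44889320641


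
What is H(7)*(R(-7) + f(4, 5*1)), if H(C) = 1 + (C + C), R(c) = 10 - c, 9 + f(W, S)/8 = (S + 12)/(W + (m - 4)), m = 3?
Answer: -145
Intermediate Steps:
f(W, S) = -72 + 8*(12 + S)/(-1 + W) (f(W, S) = -72 + 8*((S + 12)/(W + (3 - 4))) = -72 + 8*((12 + S)/(W - 1)) = -72 + 8*((12 + S)/(-1 + W)) = -72 + 8*(12 + S)/(-1 + W))
H(C) = 1 + 2*C
H(7)*(R(-7) + f(4, 5*1)) = (1 + 2*7)*((10 - 1*(-7)) + 8*(21 + 5*1 - 9*4)/(-1 + 4)) = (1 + 14)*((10 + 7) + 8*(21 + 5 - 36)/3) = 15*(17 + 8*(⅓)*(-10)) = 15*(17 - 80/3) = 15*(-29/3) = -145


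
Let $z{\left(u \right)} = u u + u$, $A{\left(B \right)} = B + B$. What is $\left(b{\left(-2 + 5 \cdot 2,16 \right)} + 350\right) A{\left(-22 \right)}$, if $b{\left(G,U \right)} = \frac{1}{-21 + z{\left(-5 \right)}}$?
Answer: $-15356$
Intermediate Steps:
$A{\left(B \right)} = 2 B$
$z{\left(u \right)} = u + u^{2}$ ($z{\left(u \right)} = u^{2} + u = u + u^{2}$)
$b{\left(G,U \right)} = -1$ ($b{\left(G,U \right)} = \frac{1}{-21 - 5 \left(1 - 5\right)} = \frac{1}{-21 - -20} = \frac{1}{-21 + 20} = \frac{1}{-1} = -1$)
$\left(b{\left(-2 + 5 \cdot 2,16 \right)} + 350\right) A{\left(-22 \right)} = \left(-1 + 350\right) 2 \left(-22\right) = 349 \left(-44\right) = -15356$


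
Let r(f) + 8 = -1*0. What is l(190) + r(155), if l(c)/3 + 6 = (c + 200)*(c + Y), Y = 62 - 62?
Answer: 222274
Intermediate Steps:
r(f) = -8 (r(f) = -8 - 1*0 = -8 + 0 = -8)
Y = 0
l(c) = -18 + 3*c*(200 + c) (l(c) = -18 + 3*((c + 200)*(c + 0)) = -18 + 3*((200 + c)*c) = -18 + 3*(c*(200 + c)) = -18 + 3*c*(200 + c))
l(190) + r(155) = (-18 + 3*190² + 600*190) - 8 = (-18 + 3*36100 + 114000) - 8 = (-18 + 108300 + 114000) - 8 = 222282 - 8 = 222274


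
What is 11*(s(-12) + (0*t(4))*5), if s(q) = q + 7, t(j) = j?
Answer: -55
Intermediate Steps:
s(q) = 7 + q
11*(s(-12) + (0*t(4))*5) = 11*((7 - 12) + (0*4)*5) = 11*(-5 + 0*5) = 11*(-5 + 0) = 11*(-5) = -55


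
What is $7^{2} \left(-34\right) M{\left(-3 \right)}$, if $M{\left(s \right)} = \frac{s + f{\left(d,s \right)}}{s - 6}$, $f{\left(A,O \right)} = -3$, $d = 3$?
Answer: $- \frac{3332}{3} \approx -1110.7$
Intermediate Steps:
$M{\left(s \right)} = \frac{-3 + s}{-6 + s}$ ($M{\left(s \right)} = \frac{s - 3}{s - 6} = \frac{-3 + s}{-6 + s}$)
$7^{2} \left(-34\right) M{\left(-3 \right)} = 7^{2} \left(-34\right) \frac{-3 - 3}{-6 - 3} = 49 \left(-34\right) \frac{1}{-9} \left(-6\right) = - 1666 \left(\left(- \frac{1}{9}\right) \left(-6\right)\right) = \left(-1666\right) \frac{2}{3} = - \frac{3332}{3}$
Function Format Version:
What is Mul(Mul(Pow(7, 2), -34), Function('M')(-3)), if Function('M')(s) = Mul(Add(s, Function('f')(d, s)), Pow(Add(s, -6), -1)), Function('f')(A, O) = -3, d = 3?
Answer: Rational(-3332, 3) ≈ -1110.7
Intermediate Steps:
Function('M')(s) = Mul(Pow(Add(-6, s), -1), Add(-3, s)) (Function('M')(s) = Mul(Add(s, -3), Pow(Add(s, -6), -1)) = Mul(Add(-3, s), Pow(Add(-6, s), -1)) = Mul(Pow(Add(-6, s), -1), Add(-3, s)))
Mul(Mul(Pow(7, 2), -34), Function('M')(-3)) = Mul(Mul(Pow(7, 2), -34), Mul(Pow(Add(-6, -3), -1), Add(-3, -3))) = Mul(Mul(49, -34), Mul(Pow(-9, -1), -6)) = Mul(-1666, Mul(Rational(-1, 9), -6)) = Mul(-1666, Rational(2, 3)) = Rational(-3332, 3)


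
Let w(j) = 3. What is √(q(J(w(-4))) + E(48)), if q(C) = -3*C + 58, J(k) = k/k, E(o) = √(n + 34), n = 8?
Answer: √(55 + √42) ≈ 7.8410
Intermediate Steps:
E(o) = √42 (E(o) = √(8 + 34) = √42)
J(k) = 1
q(C) = 58 - 3*C
√(q(J(w(-4))) + E(48)) = √((58 - 3*1) + √42) = √((58 - 3) + √42) = √(55 + √42)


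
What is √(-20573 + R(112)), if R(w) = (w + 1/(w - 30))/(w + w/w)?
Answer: I*√1766287078978/9266 ≈ 143.43*I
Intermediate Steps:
R(w) = (w + 1/(-30 + w))/(1 + w) (R(w) = (w + 1/(-30 + w))/(w + 1) = (w + 1/(-30 + w))/(1 + w))
√(-20573 + R(112)) = √(-20573 + (-1 - 1*112² + 30*112)/(30 - 1*112² + 29*112)) = √(-20573 + (-1 - 1*12544 + 3360)/(30 - 1*12544 + 3248)) = √(-20573 + (-1 - 12544 + 3360)/(30 - 12544 + 3248)) = √(-20573 - 9185/(-9266)) = √(-20573 - 1/9266*(-9185)) = √(-20573 + 9185/9266) = √(-190620233/9266) = I*√1766287078978/9266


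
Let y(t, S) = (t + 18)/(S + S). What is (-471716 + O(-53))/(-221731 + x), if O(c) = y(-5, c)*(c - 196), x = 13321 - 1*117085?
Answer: 49998659/34502470 ≈ 1.4491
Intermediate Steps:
x = -103764 (x = 13321 - 117085 = -103764)
y(t, S) = (18 + t)/(2*S) (y(t, S) = (18 + t)/((2*S)) = (18 + t)*(1/(2*S)) = (18 + t)/(2*S))
O(c) = 13*(-196 + c)/(2*c) (O(c) = ((18 - 5)/(2*c))*(c - 196) = ((½)*13/c)*(-196 + c) = (13/(2*c))*(-196 + c) = 13*(-196 + c)/(2*c))
(-471716 + O(-53))/(-221731 + x) = (-471716 + (13/2 - 1274/(-53)))/(-221731 - 103764) = (-471716 + (13/2 - 1274*(-1/53)))/(-325495) = (-471716 + (13/2 + 1274/53))*(-1/325495) = (-471716 + 3237/106)*(-1/325495) = -49998659/106*(-1/325495) = 49998659/34502470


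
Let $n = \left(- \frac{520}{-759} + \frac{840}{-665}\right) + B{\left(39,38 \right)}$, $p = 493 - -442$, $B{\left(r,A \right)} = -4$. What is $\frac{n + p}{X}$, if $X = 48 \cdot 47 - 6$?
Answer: $\frac{2683523}{6489450} \approx 0.41352$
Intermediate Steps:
$p = 935$ ($p = 493 + 442 = 935$)
$X = 2250$ ($X = 2256 - 6 = 2250$)
$n = - \frac{66020}{14421}$ ($n = \left(- \frac{520}{-759} + \frac{840}{-665}\right) - 4 = \left(\left(-520\right) \left(- \frac{1}{759}\right) + 840 \left(- \frac{1}{665}\right)\right) - 4 = \left(\frac{520}{759} - \frac{24}{19}\right) - 4 = - \frac{8336}{14421} - 4 = - \frac{66020}{14421} \approx -4.578$)
$\frac{n + p}{X} = \frac{- \frac{66020}{14421} + 935}{2250} = \frac{13417615}{14421} \cdot \frac{1}{2250} = \frac{2683523}{6489450}$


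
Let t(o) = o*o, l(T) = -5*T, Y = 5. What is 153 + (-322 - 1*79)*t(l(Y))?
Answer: -250472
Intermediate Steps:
t(o) = o²
153 + (-322 - 1*79)*t(l(Y)) = 153 + (-322 - 1*79)*(-5*5)² = 153 + (-322 - 79)*(-25)² = 153 - 401*625 = 153 - 250625 = -250472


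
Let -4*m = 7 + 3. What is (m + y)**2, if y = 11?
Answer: 289/4 ≈ 72.250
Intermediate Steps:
m = -5/2 (m = -(7 + 3)/4 = -1/4*10 = -5/2 ≈ -2.5000)
(m + y)**2 = (-5/2 + 11)**2 = (17/2)**2 = 289/4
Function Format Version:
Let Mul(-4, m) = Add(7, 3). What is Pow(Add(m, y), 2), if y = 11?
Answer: Rational(289, 4) ≈ 72.250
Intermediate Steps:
m = Rational(-5, 2) (m = Mul(Rational(-1, 4), Add(7, 3)) = Mul(Rational(-1, 4), 10) = Rational(-5, 2) ≈ -2.5000)
Pow(Add(m, y), 2) = Pow(Add(Rational(-5, 2), 11), 2) = Pow(Rational(17, 2), 2) = Rational(289, 4)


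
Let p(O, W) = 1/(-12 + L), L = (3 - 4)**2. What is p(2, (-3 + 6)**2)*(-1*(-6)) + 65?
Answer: 709/11 ≈ 64.455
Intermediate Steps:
L = 1 (L = (-1)**2 = 1)
p(O, W) = -1/11 (p(O, W) = 1/(-12 + 1) = 1/(-11) = -1/11)
p(2, (-3 + 6)**2)*(-1*(-6)) + 65 = -(-1)*(-6)/11 + 65 = -1/11*6 + 65 = -6/11 + 65 = 709/11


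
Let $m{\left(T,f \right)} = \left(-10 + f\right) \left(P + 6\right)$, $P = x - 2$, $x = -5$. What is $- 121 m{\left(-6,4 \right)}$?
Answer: $-726$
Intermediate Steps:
$P = -7$ ($P = -5 - 2 = -7$)
$m{\left(T,f \right)} = 10 - f$ ($m{\left(T,f \right)} = \left(-10 + f\right) \left(-7 + 6\right) = \left(-10 + f\right) \left(-1\right) = 10 - f$)
$- 121 m{\left(-6,4 \right)} = - 121 \left(10 - 4\right) = \left(-121\right) 6 = -726$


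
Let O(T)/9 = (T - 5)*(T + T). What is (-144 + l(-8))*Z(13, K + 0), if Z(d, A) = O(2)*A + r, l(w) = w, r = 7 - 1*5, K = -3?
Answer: -49552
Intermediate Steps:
r = 2 (r = 7 - 5 = 2)
O(T) = 18*T*(-5 + T) (O(T) = 9*((T - 5)*(T + T)) = 9*((-5 + T)*(2*T)) = 9*(2*T*(-5 + T)) = 18*T*(-5 + T))
Z(d, A) = 2 - 108*A (Z(d, A) = (18*2*(-5 + 2))*A + 2 = (18*2*(-3))*A + 2 = -108*A + 2 = 2 - 108*A)
(-144 + l(-8))*Z(13, K + 0) = (-144 - 8)*(2 - 108*(-3 + 0)) = -152*(2 - 108*(-3)) = -152*(2 + 324) = -152*326 = -49552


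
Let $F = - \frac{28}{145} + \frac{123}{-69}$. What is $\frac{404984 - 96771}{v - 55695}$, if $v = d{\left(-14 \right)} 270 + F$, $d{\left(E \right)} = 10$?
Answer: $- \frac{1027890355}{176744914} \approx -5.8157$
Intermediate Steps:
$F = - \frac{6589}{3335}$ ($F = \left(-28\right) \frac{1}{145} + 123 \left(- \frac{1}{69}\right) = - \frac{28}{145} - \frac{41}{23} = - \frac{6589}{3335} \approx -1.9757$)
$v = \frac{8997911}{3335}$ ($v = 10 \cdot 270 - \frac{6589}{3335} = 2700 - \frac{6589}{3335} = \frac{8997911}{3335} \approx 2698.0$)
$\frac{404984 - 96771}{v - 55695} = \frac{404984 - 96771}{\frac{8997911}{3335} - 55695} = \frac{308213}{- \frac{176744914}{3335}} = 308213 \left(- \frac{3335}{176744914}\right) = - \frac{1027890355}{176744914}$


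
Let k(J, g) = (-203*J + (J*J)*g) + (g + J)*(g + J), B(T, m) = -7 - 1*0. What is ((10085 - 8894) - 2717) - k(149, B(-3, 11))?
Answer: 163964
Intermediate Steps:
B(T, m) = -7 (B(T, m) = -7 + 0 = -7)
k(J, g) = (J + g)² - 203*J + g*J² (k(J, g) = (-203*J + J²*g) + (J + g)*(J + g) = (-203*J + g*J²) + (J + g)² = (J + g)² - 203*J + g*J²)
((10085 - 8894) - 2717) - k(149, B(-3, 11)) = ((10085 - 8894) - 2717) - ((149 - 7)² - 203*149 - 7*149²) = (1191 - 2717) - (142² - 30247 - 7*22201) = -1526 - (20164 - 30247 - 155407) = -1526 - 1*(-165490) = -1526 + 165490 = 163964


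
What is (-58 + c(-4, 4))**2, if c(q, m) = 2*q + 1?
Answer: 4225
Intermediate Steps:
c(q, m) = 1 + 2*q
(-58 + c(-4, 4))**2 = (-58 + (1 + 2*(-4)))**2 = (-58 + (1 - 8))**2 = (-58 - 7)**2 = (-65)**2 = 4225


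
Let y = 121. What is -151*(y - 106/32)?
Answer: -284333/16 ≈ -17771.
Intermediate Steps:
-151*(y - 106/32) = -151*(121 - 106/32) = -151*(121 - 106*1/32) = -151*(121 - 53/16) = -151*1883/16 = -284333/16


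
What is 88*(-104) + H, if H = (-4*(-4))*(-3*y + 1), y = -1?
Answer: -9088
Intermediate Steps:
H = 64 (H = (-4*(-4))*(-3*(-1) + 1) = 16*(3 + 1) = 16*4 = 64)
88*(-104) + H = 88*(-104) + 64 = -9152 + 64 = -9088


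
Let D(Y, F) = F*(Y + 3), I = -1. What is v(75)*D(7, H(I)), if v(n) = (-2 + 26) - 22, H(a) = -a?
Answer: 20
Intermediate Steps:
D(Y, F) = F*(3 + Y)
v(n) = 2 (v(n) = 24 - 22 = 2)
v(75)*D(7, H(I)) = 2*((-1*(-1))*(3 + 7)) = 2*(1*10) = 2*10 = 20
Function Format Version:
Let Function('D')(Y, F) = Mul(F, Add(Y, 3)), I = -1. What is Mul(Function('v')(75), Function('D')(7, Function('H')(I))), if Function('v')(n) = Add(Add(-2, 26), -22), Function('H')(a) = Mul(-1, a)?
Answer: 20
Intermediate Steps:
Function('D')(Y, F) = Mul(F, Add(3, Y))
Function('v')(n) = 2 (Function('v')(n) = Add(24, -22) = 2)
Mul(Function('v')(75), Function('D')(7, Function('H')(I))) = Mul(2, Mul(Mul(-1, -1), Add(3, 7))) = Mul(2, Mul(1, 10)) = Mul(2, 10) = 20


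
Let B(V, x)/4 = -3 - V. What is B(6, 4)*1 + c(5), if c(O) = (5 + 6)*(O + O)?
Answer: 74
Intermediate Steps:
c(O) = 22*O (c(O) = 11*(2*O) = 22*O)
B(V, x) = -12 - 4*V (B(V, x) = 4*(-3 - V) = -12 - 4*V)
B(6, 4)*1 + c(5) = (-12 - 4*6)*1 + 22*5 = (-12 - 24)*1 + 110 = -36*1 + 110 = -36 + 110 = 74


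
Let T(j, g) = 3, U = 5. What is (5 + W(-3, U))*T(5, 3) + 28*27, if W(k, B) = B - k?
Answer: 795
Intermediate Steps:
(5 + W(-3, U))*T(5, 3) + 28*27 = (5 + (5 - 1*(-3)))*3 + 28*27 = (5 + (5 + 3))*3 + 756 = (5 + 8)*3 + 756 = 13*3 + 756 = 39 + 756 = 795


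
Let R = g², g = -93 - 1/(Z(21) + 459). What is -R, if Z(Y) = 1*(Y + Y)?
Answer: -2171000836/251001 ≈ -8649.4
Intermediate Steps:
Z(Y) = 2*Y (Z(Y) = 1*(2*Y) = 2*Y)
g = -46594/501 (g = -93 - 1/(2*21 + 459) = -93 - 1/(42 + 459) = -93 - 1/501 = -46594/501 ≈ -93.002)
R = 2171000836/251001 (R = (-46594/501)² = 2171000836/251001 ≈ 8649.4)
-R = -1*2171000836/251001 = -2171000836/251001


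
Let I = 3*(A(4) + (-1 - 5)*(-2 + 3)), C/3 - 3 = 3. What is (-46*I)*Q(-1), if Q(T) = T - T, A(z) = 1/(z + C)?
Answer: 0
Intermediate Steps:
C = 18 (C = 9 + 3*3 = 9 + 9 = 18)
A(z) = 1/(18 + z) (A(z) = 1/(z + 18) = 1/(18 + z))
Q(T) = 0
I = -393/22 (I = 3*(1/(18 + 4) + (-1 - 5)*(-2 + 3)) = 3*(1/22 - 6*1) = 3*(1/22 - 6) = 3*(-131/22) = -393/22 ≈ -17.864)
(-46*I)*Q(-1) = -46*(-393/22)*0 = (9039/11)*0 = 0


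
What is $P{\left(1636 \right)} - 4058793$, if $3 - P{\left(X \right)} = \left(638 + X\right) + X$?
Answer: $-4062700$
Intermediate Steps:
$P{\left(X \right)} = -635 - 2 X$ ($P{\left(X \right)} = 3 - \left(\left(638 + X\right) + X\right) = 3 - \left(638 + 2 X\right) = -635 - 2 X$)
$P{\left(1636 \right)} - 4058793 = \left(-635 - 3272\right) - 4058793 = -3907 - 4058793 = -4062700$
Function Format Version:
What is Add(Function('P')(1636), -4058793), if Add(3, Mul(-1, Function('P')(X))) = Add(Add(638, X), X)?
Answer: -4062700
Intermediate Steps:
Function('P')(X) = Add(-635, Mul(-2, X)) (Function('P')(X) = Add(3, Mul(-1, Add(Add(638, X), X))) = Add(3, Mul(-1, Add(638, Mul(2, X)))) = Add(3, Add(-638, Mul(-2, X))) = Add(-635, Mul(-2, X)))
Add(Function('P')(1636), -4058793) = Add(Add(-635, Mul(-2, 1636)), -4058793) = Add(Add(-635, -3272), -4058793) = Add(-3907, -4058793) = -4062700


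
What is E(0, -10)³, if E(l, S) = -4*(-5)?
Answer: 8000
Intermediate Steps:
E(l, S) = 20
E(0, -10)³ = 20³ = 8000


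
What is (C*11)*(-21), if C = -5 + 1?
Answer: 924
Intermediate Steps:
C = -4
(C*11)*(-21) = -4*11*(-21) = -44*(-21) = 924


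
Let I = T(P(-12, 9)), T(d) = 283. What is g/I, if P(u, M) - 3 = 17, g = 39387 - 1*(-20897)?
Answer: 60284/283 ≈ 213.02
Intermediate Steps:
g = 60284 (g = 39387 + 20897 = 60284)
P(u, M) = 20 (P(u, M) = 3 + 17 = 20)
I = 283
g/I = 60284/283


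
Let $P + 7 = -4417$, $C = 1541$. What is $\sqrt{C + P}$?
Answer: $31 i \sqrt{3} \approx 53.694 i$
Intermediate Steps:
$P = -4424$ ($P = -7 - 4417 = -4424$)
$\sqrt{C + P} = \sqrt{1541 - 4424} = \sqrt{-2883} = 31 i \sqrt{3}$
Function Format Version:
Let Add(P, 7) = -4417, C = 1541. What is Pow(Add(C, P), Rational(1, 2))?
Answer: Mul(31, I, Pow(3, Rational(1, 2))) ≈ Mul(53.694, I)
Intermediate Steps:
P = -4424 (P = Add(-7, -4417) = -4424)
Pow(Add(C, P), Rational(1, 2)) = Pow(Add(1541, -4424), Rational(1, 2)) = Pow(-2883, Rational(1, 2)) = Mul(31, I, Pow(3, Rational(1, 2)))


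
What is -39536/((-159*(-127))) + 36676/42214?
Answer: -464187118/426213651 ≈ -1.0891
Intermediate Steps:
-39536/((-159*(-127))) + 36676/42214 = -39536/20193 + 36676*(1/42214) = -39536*1/20193 + 18338/21107 = -39536/20193 + 18338/21107 = -464187118/426213651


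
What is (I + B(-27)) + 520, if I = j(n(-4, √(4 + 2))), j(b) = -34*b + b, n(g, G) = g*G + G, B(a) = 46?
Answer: 566 + 99*√6 ≈ 808.50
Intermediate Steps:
n(g, G) = G + G*g (n(g, G) = G*g + G = G + G*g)
j(b) = -33*b
I = 99*√6 (I = -33*√(4 + 2)*(1 - 4) = -33*√6*(-3) = -(-99)*√6 = 99*√6 ≈ 242.50)
(I + B(-27)) + 520 = (99*√6 + 46) + 520 = (46 + 99*√6) + 520 = 566 + 99*√6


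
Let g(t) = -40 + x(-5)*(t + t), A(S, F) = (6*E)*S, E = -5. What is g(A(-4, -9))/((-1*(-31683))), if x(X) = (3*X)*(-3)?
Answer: 10760/31683 ≈ 0.33961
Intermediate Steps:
x(X) = -9*X
A(S, F) = -30*S (A(S, F) = (6*(-5))*S = -30*S)
g(t) = -40 + 90*t (g(t) = -40 + (-9*(-5))*(t + t) = -40 + 45*(2*t) = -40 + 90*t)
g(A(-4, -9))/((-1*(-31683))) = (-40 + 90*(-30*(-4)))/((-1*(-31683))) = (-40 + 90*120)/31683 = (-40 + 10800)*(1/31683) = 10760*(1/31683) = 10760/31683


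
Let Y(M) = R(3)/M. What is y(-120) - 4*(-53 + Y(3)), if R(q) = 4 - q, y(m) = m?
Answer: 272/3 ≈ 90.667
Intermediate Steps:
Y(M) = 1/M (Y(M) = (4 - 1*3)/M = (4 - 3)/M = 1/M)
y(-120) - 4*(-53 + Y(3)) = -120 - 4*(-53 + 1/3) = -120 - 4*(-53 + ⅓) = -120 - 4*(-158/3) = -120 + 632/3 = 272/3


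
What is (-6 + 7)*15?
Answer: 15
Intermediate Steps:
(-6 + 7)*15 = 1*15 = 15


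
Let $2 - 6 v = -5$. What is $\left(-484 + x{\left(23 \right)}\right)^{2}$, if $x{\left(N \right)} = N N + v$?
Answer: $\frac{76729}{36} \approx 2131.4$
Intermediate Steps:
$v = \frac{7}{6}$ ($v = \frac{1}{3} - - \frac{5}{6} = \frac{1}{3} + \frac{5}{6} = \frac{7}{6} \approx 1.1667$)
$x{\left(N \right)} = \frac{7}{6} + N^{2}$ ($x{\left(N \right)} = N N + \frac{7}{6} = N^{2} + \frac{7}{6} = \frac{7}{6} + N^{2}$)
$\left(-484 + x{\left(23 \right)}\right)^{2} = \left(-484 + \left(\frac{7}{6} + 23^{2}\right)\right)^{2} = \left(-484 + \left(\frac{7}{6} + 529\right)\right)^{2} = \left(-484 + \frac{3181}{6}\right)^{2} = \left(\frac{277}{6}\right)^{2} = \frac{76729}{36}$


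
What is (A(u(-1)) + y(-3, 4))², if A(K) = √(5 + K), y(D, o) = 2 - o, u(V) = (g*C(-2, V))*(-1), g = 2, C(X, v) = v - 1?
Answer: 1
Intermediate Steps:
C(X, v) = -1 + v
u(V) = 2 - 2*V (u(V) = (2*(-1 + V))*(-1) = (-2 + 2*V)*(-1) = 2 - 2*V)
(A(u(-1)) + y(-3, 4))² = (√(5 + (2 - 2*(-1))) + (2 - 1*4))² = (√(5 + (2 + 2)) + (2 - 4))² = (√(5 + 4) - 2)² = (√9 - 2)² = (3 - 2)² = 1² = 1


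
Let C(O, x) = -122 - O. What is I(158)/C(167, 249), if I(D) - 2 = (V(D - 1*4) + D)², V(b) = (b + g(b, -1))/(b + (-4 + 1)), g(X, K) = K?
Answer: -576573723/6589489 ≈ -87.499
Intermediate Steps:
V(b) = (-1 + b)/(-3 + b) (V(b) = (b - 1)/(b + (-4 + 1)) = (-1 + b)/(b - 3) = (-1 + b)/(-3 + b))
I(D) = 2 + (D + (-5 + D)/(-7 + D))² (I(D) = 2 + ((-1 + (D - 1*4))/(-3 + (D - 1*4)) + D)² = 2 + ((-1 + (D - 4))/(-3 + (D - 4)) + D)² = 2 + ((-1 + (-4 + D))/(-3 + (-4 + D)) + D)² = 2 + ((-5 + D)/(-7 + D) + D)² = 2 + (D + (-5 + D)/(-7 + D))²)
I(158)/C(167, 249) = (2 + (-5 + 158² - 6*158)²/(-7 + 158)²)/(-122 - 1*167) = (2 + (-5 + 24964 - 948)²/151²)/(-122 - 167) = (2 + (1/22801)*24011²)/(-289) = (2 + (1/22801)*576528121)*(-1/289) = (2 + 576528121/22801)*(-1/289) = (576573723/22801)*(-1/289) = -576573723/6589489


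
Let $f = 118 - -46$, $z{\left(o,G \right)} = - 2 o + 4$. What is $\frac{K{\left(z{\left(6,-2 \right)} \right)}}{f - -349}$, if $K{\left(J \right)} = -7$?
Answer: $- \frac{7}{513} \approx -0.013645$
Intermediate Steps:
$z{\left(o,G \right)} = 4 - 2 o$
$f = 164$ ($f = 118 + 46 = 164$)
$\frac{K{\left(z{\left(6,-2 \right)} \right)}}{f - -349} = - \frac{7}{164 - -349} = - \frac{7}{164 + 349} = - \frac{7}{513}$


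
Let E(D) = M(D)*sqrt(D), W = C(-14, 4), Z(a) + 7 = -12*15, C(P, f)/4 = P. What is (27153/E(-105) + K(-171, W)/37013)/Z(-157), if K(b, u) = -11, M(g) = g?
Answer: 1/629221 - 431*I*sqrt(105)/32725 ≈ 1.5893e-6 - 0.13496*I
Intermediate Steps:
C(P, f) = 4*P
Z(a) = -187 (Z(a) = -7 - 12*15 = -7 - 180 = -187)
W = -56 (W = 4*(-14) = -56)
E(D) = D**(3/2) (E(D) = D*sqrt(D) = D**(3/2))
(27153/E(-105) + K(-171, W)/37013)/Z(-157) = (27153/((-105)**(3/2)) - 11/37013)/(-187) = (27153/((-105*I*sqrt(105))) - 11*1/37013)*(-1/187) = (27153*(I*sqrt(105)/11025) - 11/37013)*(-1/187) = (431*I*sqrt(105)/175 - 11/37013)*(-1/187) = (-11/37013 + 431*I*sqrt(105)/175)*(-1/187) = 1/629221 - 431*I*sqrt(105)/32725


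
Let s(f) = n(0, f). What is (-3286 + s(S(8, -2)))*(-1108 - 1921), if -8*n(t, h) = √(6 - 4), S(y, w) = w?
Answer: 9953294 + 3029*√2/8 ≈ 9.9538e+6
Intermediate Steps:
n(t, h) = -√2/8 (n(t, h) = -√(6 - 4)/8 = -√2/8)
s(f) = -√2/8
(-3286 + s(S(8, -2)))*(-1108 - 1921) = (-3286 - √2/8)*(-1108 - 1921) = (-3286 - √2/8)*(-3029) = 9953294 + 3029*√2/8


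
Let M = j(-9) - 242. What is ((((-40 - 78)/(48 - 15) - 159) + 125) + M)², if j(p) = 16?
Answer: 75655204/1089 ≈ 69472.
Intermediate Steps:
M = -226 (M = 16 - 242 = -226)
((((-40 - 78)/(48 - 15) - 159) + 125) + M)² = ((((-40 - 78)/(48 - 15) - 159) + 125) - 226)² = (((-118/33 - 159) + 125) - 226)² = ((-5365/33 + 125) - 226)² = (-1240/33 - 226)² = (-8698/33)² = 75655204/1089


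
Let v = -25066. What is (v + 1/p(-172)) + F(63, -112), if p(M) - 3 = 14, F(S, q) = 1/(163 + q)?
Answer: -1278362/51 ≈ -25066.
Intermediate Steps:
p(M) = 17 (p(M) = 3 + 14 = 17)
(v + 1/p(-172)) + F(63, -112) = (-25066 + 1/17) + 1/(163 - 112) = (-25066 + 1/17) + 1/51 = -426121/17 + 1/51 = -1278362/51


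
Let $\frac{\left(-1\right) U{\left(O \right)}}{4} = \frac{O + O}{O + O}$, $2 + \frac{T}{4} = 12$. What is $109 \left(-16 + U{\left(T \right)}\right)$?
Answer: $-2180$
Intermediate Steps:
$T = 40$ ($T = -8 + 4 \cdot 12 = -8 + 48 = 40$)
$U{\left(O \right)} = -4$ ($U{\left(O \right)} = - 4 \frac{O + O}{O + O} = - 4 \frac{2 O}{2 O} = - 4 \cdot 2 O \frac{1}{2 O} = \left(-4\right) 1 = -4$)
$109 \left(-16 + U{\left(T \right)}\right) = 109 \left(-16 - 4\right) = 109 \left(-20\right) = -2180$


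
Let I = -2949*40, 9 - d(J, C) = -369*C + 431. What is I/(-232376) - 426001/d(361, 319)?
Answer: -10644624742/3406893583 ≈ -3.1244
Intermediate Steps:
d(J, C) = -422 + 369*C (d(J, C) = 9 - (-369*C + 431) = 9 - (431 - 369*C) = 9 + (-431 + 369*C) = -422 + 369*C)
I = -117960
I/(-232376) - 426001/d(361, 319) = -117960/(-232376) - 426001/(-422 + 369*319) = -117960*(-1/232376) - 426001/(-422 + 117711) = 14745/29047 - 426001/117289 = -10644624742/3406893583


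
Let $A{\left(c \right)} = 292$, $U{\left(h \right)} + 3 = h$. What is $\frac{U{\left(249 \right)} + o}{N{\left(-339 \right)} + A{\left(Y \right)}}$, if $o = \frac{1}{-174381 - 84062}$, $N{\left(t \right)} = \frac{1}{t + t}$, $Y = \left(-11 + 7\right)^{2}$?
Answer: $\frac{43105190406}{51165252925} \approx 0.84247$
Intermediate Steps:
$U{\left(h \right)} = -3 + h$
$Y = 16$ ($Y = \left(-4\right)^{2} = 16$)
$N{\left(t \right)} = \frac{1}{2 t}$
$o = - \frac{1}{258443}$ ($o = \frac{1}{-258443} = - \frac{1}{258443} \approx -3.8693 \cdot 10^{-6}$)
$\frac{U{\left(249 \right)} + o}{N{\left(-339 \right)} + A{\left(Y \right)}} = \frac{\left(-3 + 249\right) - \frac{1}{258443}}{\frac{1}{2 \left(-339\right)} + 292} = \frac{246 - \frac{1}{258443}}{\frac{1}{2} \left(- \frac{1}{339}\right) + 292} = \frac{63576977}{258443 \left(- \frac{1}{678} + 292\right)} = \frac{63576977}{258443 \cdot \frac{197975}{678}} = \frac{63576977}{258443} \cdot \frac{678}{197975} = \frac{43105190406}{51165252925}$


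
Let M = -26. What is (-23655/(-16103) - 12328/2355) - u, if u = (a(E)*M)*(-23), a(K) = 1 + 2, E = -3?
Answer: -68175891869/37922565 ≈ -1797.8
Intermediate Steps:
a(K) = 3
u = 1794 (u = (3*(-26))*(-23) = -78*(-23) = 1794)
(-23655/(-16103) - 12328/2355) - u = (-23655/(-16103) - 12328/2355) - 1*1794 = (-23655*(-1/16103) - 12328*1/2355) - 1794 = (23655/16103 - 12328/2355) - 1794 = -142810259/37922565 - 1794 = -68175891869/37922565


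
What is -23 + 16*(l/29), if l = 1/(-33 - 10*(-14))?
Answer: -200759/8729 ≈ -22.999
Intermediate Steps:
l = 1/602 (l = -1/14/(-43) = -1/43*(-1/14) = 1/602 ≈ 0.0016611)
-23 + 16*(l/29) = -23 + 16*((1/602)/29) = -23 + 16*((1/602)*(1/29)) = -23 + 16*(1/17458) = -23 + 8/8729 = -200759/8729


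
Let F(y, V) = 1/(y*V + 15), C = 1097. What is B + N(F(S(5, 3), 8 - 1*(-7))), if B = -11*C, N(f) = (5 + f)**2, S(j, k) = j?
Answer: -97539299/8100 ≈ -12042.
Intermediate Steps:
F(y, V) = 1/(15 + V*y) (F(y, V) = 1/(V*y + 15) = 1/(15 + V*y))
B = -12067 (B = -11*1097 = -12067)
B + N(F(S(5, 3), 8 - 1*(-7))) = -12067 + (5 + 1/(15 + (8 - 1*(-7))*5))**2 = -12067 + (5 + 1/(15 + (8 + 7)*5))**2 = -12067 + (5 + 1/(15 + 15*5))**2 = -12067 + (5 + 1/(15 + 75))**2 = -12067 + (5 + 1/90)**2 = -12067 + (451/90)**2 = -12067 + 203401/8100 = -97539299/8100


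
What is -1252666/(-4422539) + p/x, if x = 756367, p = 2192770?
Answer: 10645086067452/3345062555813 ≈ 3.1823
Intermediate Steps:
-1252666/(-4422539) + p/x = -1252666/(-4422539) + 2192770/756367 = -1252666*(-1/4422539) + 2192770*(1/756367) = 1252666/4422539 + 2192770/756367 = 10645086067452/3345062555813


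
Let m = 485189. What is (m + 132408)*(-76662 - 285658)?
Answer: -223767745040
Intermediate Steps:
(m + 132408)*(-76662 - 285658) = (485189 + 132408)*(-76662 - 285658) = 617597*(-362320) = -223767745040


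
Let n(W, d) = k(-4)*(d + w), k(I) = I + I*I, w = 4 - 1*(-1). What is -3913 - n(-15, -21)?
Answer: -3721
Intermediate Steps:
w = 5 (w = 4 + 1 = 5)
k(I) = I + I²
n(W, d) = 60 + 12*d (n(W, d) = (-4*(1 - 4))*(d + 5) = (-4*(-3))*(5 + d) = 12*(5 + d) = 60 + 12*d)
-3913 - n(-15, -21) = -3913 - (60 + 12*(-21)) = -3913 - (60 - 252) = -3913 - 1*(-192) = -3913 + 192 = -3721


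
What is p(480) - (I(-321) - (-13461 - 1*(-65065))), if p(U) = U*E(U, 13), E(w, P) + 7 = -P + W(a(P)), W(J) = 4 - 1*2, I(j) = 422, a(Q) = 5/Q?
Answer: 42542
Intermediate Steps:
W(J) = 2 (W(J) = 4 - 2 = 2)
E(w, P) = -5 - P (E(w, P) = -7 + (-P + 2) = -7 + (2 - P) = -5 - P)
p(U) = -18*U (p(U) = U*(-5 - 1*13) = U*(-5 - 13) = U*(-18) = -18*U)
p(480) - (I(-321) - (-13461 - 1*(-65065))) = -18*480 - (422 - (-13461 - 1*(-65065))) = -8640 - (422 - (-13461 + 65065)) = -8640 - (422 - 1*51604) = -8640 - (422 - 51604) = -8640 - 1*(-51182) = -8640 + 51182 = 42542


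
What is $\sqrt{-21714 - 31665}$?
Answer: $9 i \sqrt{659} \approx 231.04 i$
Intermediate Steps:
$\sqrt{-21714 - 31665} = \sqrt{-53379} = 9 i \sqrt{659}$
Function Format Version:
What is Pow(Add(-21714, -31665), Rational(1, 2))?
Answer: Mul(9, I, Pow(659, Rational(1, 2))) ≈ Mul(231.04, I)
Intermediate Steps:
Pow(Add(-21714, -31665), Rational(1, 2)) = Pow(-53379, Rational(1, 2)) = Mul(9, I, Pow(659, Rational(1, 2)))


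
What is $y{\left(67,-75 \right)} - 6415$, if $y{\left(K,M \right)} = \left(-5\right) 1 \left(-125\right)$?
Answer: $-5790$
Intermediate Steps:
$y{\left(K,M \right)} = 625$ ($y{\left(K,M \right)} = \left(-5\right) \left(-125\right) = 625$)
$y{\left(67,-75 \right)} - 6415 = 625 - 6415 = -5790$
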